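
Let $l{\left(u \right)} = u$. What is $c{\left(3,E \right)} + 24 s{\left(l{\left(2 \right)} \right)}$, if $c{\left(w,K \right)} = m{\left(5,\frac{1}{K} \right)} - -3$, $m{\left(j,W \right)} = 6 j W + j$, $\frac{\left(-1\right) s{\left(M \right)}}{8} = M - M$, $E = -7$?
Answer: $\frac{26}{7} \approx 3.7143$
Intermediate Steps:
$s{\left(M \right)} = 0$ ($s{\left(M \right)} = - 8 \left(M - M\right) = \left(-8\right) 0 = 0$)
$m{\left(j,W \right)} = j + 6 W j$ ($m{\left(j,W \right)} = 6 W j + j = j + 6 W j$)
$c{\left(w,K \right)} = 8 + \frac{30}{K}$ ($c{\left(w,K \right)} = 5 \left(1 + \frac{6}{K}\right) - -3 = \left(5 + \frac{30}{K}\right) + 3 = 8 + \frac{30}{K}$)
$c{\left(3,E \right)} + 24 s{\left(l{\left(2 \right)} \right)} = \left(8 + \frac{30}{-7}\right) + 24 \cdot 0 = \left(8 + 30 \left(- \frac{1}{7}\right)\right) + 0 = \left(8 - \frac{30}{7}\right) + 0 = \frac{26}{7} + 0 = \frac{26}{7}$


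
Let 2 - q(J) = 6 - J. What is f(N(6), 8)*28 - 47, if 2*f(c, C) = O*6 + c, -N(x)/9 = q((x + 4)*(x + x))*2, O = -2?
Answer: -29447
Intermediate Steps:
q(J) = -4 + J (q(J) = 2 - (6 - J) = 2 + (-6 + J) = -4 + J)
N(x) = 72 - 36*x*(4 + x) (N(x) = -9*(-4 + (x + 4)*(x + x))*2 = -9*(-4 + (4 + x)*(2*x))*2 = -9*(-4 + 2*x*(4 + x))*2 = -9*(-8 + 4*x*(4 + x)) = 72 - 36*x*(4 + x))
f(c, C) = -6 + c/2 (f(c, C) = (-2*6 + c)/2 = (-12 + c)/2 = -6 + c/2)
f(N(6), 8)*28 - 47 = (-6 + (72 - 36*6*(4 + 6))/2)*28 - 47 = (-6 + (72 - 36*6*10)/2)*28 - 47 = (-6 + (72 - 2160)/2)*28 - 47 = (-6 + (½)*(-2088))*28 - 47 = (-6 - 1044)*28 - 47 = -1050*28 - 47 = -29400 - 47 = -29447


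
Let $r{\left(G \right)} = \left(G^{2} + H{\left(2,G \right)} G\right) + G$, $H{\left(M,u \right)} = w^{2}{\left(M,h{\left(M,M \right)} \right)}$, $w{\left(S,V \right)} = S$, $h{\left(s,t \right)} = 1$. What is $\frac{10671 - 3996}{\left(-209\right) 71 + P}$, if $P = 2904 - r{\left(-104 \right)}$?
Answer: $- \frac{6675}{22231} \approx -0.30026$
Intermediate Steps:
$H{\left(M,u \right)} = M^{2}$
$r{\left(G \right)} = G^{2} + 5 G$ ($r{\left(G \right)} = \left(G^{2} + 2^{2} G\right) + G = \left(G^{2} + 4 G\right) + G = G^{2} + 5 G$)
$P = -7392$ ($P = 2904 - - 104 \left(5 - 104\right) = 2904 - \left(-104\right) \left(-99\right) = 2904 - 10296 = -7392$)
$\frac{10671 - 3996}{\left(-209\right) 71 + P} = \frac{10671 - 3996}{\left(-209\right) 71 - 7392} = \frac{6675}{-14839 - 7392} = \frac{6675}{-22231} = 6675 \left(- \frac{1}{22231}\right) = - \frac{6675}{22231}$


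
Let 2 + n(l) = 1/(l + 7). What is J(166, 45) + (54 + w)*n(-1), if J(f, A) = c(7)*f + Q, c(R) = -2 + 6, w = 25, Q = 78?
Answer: 3583/6 ≈ 597.17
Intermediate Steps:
c(R) = 4
n(l) = -2 + 1/(7 + l) (n(l) = -2 + 1/(l + 7) = -2 + 1/(7 + l))
J(f, A) = 78 + 4*f (J(f, A) = 4*f + 78 = 78 + 4*f)
J(166, 45) + (54 + w)*n(-1) = (78 + 4*166) + (54 + 25)*((-13 - 2*(-1))/(7 - 1)) = (78 + 664) + 79*((-13 + 2)/6) = 742 + 79*((⅙)*(-11)) = 742 + 79*(-11/6) = 742 - 869/6 = 3583/6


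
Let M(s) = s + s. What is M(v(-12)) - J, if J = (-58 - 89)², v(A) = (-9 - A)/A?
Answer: -43219/2 ≈ -21610.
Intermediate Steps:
v(A) = (-9 - A)/A
J = 21609 (J = (-147)² = 21609)
M(s) = 2*s
M(v(-12)) - J = 2*((-9 - 1*(-12))/(-12)) - 1*21609 = 2*(-(-9 + 12)/12) - 21609 = 2*(-1/12*3) - 21609 = 2*(-¼) - 21609 = -½ - 21609 = -43219/2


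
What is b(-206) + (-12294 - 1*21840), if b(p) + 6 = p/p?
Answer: -34139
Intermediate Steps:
b(p) = -5 (b(p) = -6 + p/p = -6 + 1 = -5)
b(-206) + (-12294 - 1*21840) = -5 + (-12294 - 1*21840) = -5 + (-12294 - 21840) = -5 - 34134 = -34139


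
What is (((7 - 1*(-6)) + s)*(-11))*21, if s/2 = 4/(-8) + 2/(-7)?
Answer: -2640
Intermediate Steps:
s = -11/7 (s = 2*(4/(-8) + 2/(-7)) = 2*(4*(-⅛) + 2*(-⅐)) = 2*(-½ - 2/7) = 2*(-11/14) = -11/7 ≈ -1.5714)
(((7 - 1*(-6)) + s)*(-11))*21 = (((7 - 1*(-6)) - 11/7)*(-11))*21 = (((7 + 6) - 11/7)*(-11))*21 = ((13 - 11/7)*(-11))*21 = ((80/7)*(-11))*21 = -880/7*21 = -2640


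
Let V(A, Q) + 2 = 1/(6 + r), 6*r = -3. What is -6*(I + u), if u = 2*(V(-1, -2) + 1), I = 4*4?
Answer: -948/11 ≈ -86.182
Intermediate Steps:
r = -½ (r = (⅙)*(-3) = -½ ≈ -0.50000)
V(A, Q) = -20/11 (V(A, Q) = -2 + 1/(6 - ½) = -2 + 1/(11/2) = -2 + 2/11 = -20/11)
I = 16
u = -18/11 (u = 2*(-20/11 + 1) = 2*(-9/11) = -18/11 ≈ -1.6364)
-6*(I + u) = -6*(16 - 18/11) = -6*158/11 = -948/11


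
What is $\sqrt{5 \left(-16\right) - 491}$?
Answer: $i \sqrt{571} \approx 23.896 i$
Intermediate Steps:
$\sqrt{5 \left(-16\right) - 491} = \sqrt{-80 - 491} = \sqrt{-571} = i \sqrt{571}$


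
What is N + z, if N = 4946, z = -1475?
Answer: 3471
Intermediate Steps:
N + z = 4946 - 1475 = 3471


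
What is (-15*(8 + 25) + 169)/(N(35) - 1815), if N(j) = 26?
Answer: 326/1789 ≈ 0.18222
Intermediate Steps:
(-15*(8 + 25) + 169)/(N(35) - 1815) = (-15*(8 + 25) + 169)/(26 - 1815) = (-15*33 + 169)/(-1789) = (-495 + 169)*(-1/1789) = -326*(-1/1789) = 326/1789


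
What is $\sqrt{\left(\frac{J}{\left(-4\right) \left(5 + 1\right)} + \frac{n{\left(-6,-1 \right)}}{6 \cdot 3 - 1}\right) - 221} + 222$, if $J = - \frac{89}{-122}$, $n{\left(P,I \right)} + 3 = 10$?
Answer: $222 + \frac{i \sqrt{34163486943}}{12444} \approx 222.0 + 14.853 i$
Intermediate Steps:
$n{\left(P,I \right)} = 7$ ($n{\left(P,I \right)} = -3 + 10 = 7$)
$J = \frac{89}{122}$ ($J = \left(-89\right) \left(- \frac{1}{122}\right) = \frac{89}{122} \approx 0.72951$)
$\sqrt{\left(\frac{J}{\left(-4\right) \left(5 + 1\right)} + \frac{n{\left(-6,-1 \right)}}{6 \cdot 3 - 1}\right) - 221} + 222 = \sqrt{\left(\frac{89}{122 \left(- 4 \left(5 + 1\right)\right)} + \frac{7}{6 \cdot 3 - 1}\right) - 221} + 222 = \sqrt{\left(\frac{89}{122 \left(\left(-4\right) 6\right)} + \frac{7}{18 - 1}\right) - 221} + 222 = \sqrt{\left(\frac{89}{122 \left(-24\right)} + \frac{7}{17}\right) - 221} + 222 = \sqrt{\left(\frac{89}{122} \left(- \frac{1}{24}\right) + 7 \cdot \frac{1}{17}\right) - 221} + 222 = \sqrt{\left(- \frac{89}{2928} + \frac{7}{17}\right) - 221} + 222 = \sqrt{\frac{18983}{49776} - 221} + 222 = \sqrt{- \frac{10981513}{49776}} + 222 = \frac{i \sqrt{34163486943}}{12444} + 222 = 222 + \frac{i \sqrt{34163486943}}{12444}$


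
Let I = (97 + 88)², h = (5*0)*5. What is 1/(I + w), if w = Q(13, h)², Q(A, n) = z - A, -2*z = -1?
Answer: 4/137525 ≈ 2.9086e-5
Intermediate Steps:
z = ½ (z = -½*(-1) = ½ ≈ 0.50000)
h = 0 (h = 0*5 = 0)
I = 34225 (I = 185² = 34225)
Q(A, n) = ½ - A
w = 625/4 (w = (½ - 1*13)² = (½ - 13)² = (-25/2)² = 625/4 ≈ 156.25)
1/(I + w) = 1/(34225 + 625/4) = 1/(137525/4) = 4/137525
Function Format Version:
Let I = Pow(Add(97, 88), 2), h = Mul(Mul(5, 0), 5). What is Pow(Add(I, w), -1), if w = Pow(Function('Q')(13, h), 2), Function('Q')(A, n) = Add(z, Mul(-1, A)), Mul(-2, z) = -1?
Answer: Rational(4, 137525) ≈ 2.9086e-5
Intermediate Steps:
z = Rational(1, 2) (z = Mul(Rational(-1, 2), -1) = Rational(1, 2) ≈ 0.50000)
h = 0 (h = Mul(0, 5) = 0)
I = 34225 (I = Pow(185, 2) = 34225)
Function('Q')(A, n) = Add(Rational(1, 2), Mul(-1, A))
w = Rational(625, 4) (w = Pow(Add(Rational(1, 2), Mul(-1, 13)), 2) = Pow(Add(Rational(1, 2), -13), 2) = Pow(Rational(-25, 2), 2) = Rational(625, 4) ≈ 156.25)
Pow(Add(I, w), -1) = Pow(Add(34225, Rational(625, 4)), -1) = Pow(Rational(137525, 4), -1) = Rational(4, 137525)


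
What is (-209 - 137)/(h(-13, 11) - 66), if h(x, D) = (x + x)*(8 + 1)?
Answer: 173/150 ≈ 1.1533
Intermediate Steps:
h(x, D) = 18*x (h(x, D) = (2*x)*9 = 18*x)
(-209 - 137)/(h(-13, 11) - 66) = (-209 - 137)/(18*(-13) - 66) = -346/(-234 - 66) = -346/(-300) = -346*(-1/300) = 173/150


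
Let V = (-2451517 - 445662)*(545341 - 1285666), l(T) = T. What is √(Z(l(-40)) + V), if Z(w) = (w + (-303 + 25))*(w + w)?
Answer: 3*√238317118735 ≈ 1.4645e+6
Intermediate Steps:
V = 2144854043175 (V = -2897179*(-740325) = 2144854043175)
Z(w) = 2*w*(-278 + w) (Z(w) = (w - 278)*(2*w) = (-278 + w)*(2*w) = 2*w*(-278 + w))
√(Z(l(-40)) + V) = √(2*(-40)*(-278 - 40) + 2144854043175) = √(2*(-40)*(-318) + 2144854043175) = √(25440 + 2144854043175) = √2144854068615 = 3*√238317118735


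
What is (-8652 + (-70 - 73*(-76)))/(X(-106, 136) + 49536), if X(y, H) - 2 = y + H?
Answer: -1587/24784 ≈ -0.064033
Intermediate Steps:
X(y, H) = 2 + H + y (X(y, H) = 2 + (y + H) = 2 + (H + y) = 2 + H + y)
(-8652 + (-70 - 73*(-76)))/(X(-106, 136) + 49536) = (-8652 + (-70 - 73*(-76)))/((2 + 136 - 106) + 49536) = (-8652 + (-70 + 5548))/(32 + 49536) = (-8652 + 5478)/49568 = -3174*1/49568 = -1587/24784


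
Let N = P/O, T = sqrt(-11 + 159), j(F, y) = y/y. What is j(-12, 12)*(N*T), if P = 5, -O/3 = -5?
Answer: 2*sqrt(37)/3 ≈ 4.0552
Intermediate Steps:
O = 15 (O = -3*(-5) = 15)
j(F, y) = 1
T = 2*sqrt(37) (T = sqrt(148) = 2*sqrt(37) ≈ 12.166)
N = 1/3 (N = 5/15 = 5*(1/15) = 1/3 ≈ 0.33333)
j(-12, 12)*(N*T) = 1*((2*sqrt(37))/3) = 1*(2*sqrt(37)/3) = 2*sqrt(37)/3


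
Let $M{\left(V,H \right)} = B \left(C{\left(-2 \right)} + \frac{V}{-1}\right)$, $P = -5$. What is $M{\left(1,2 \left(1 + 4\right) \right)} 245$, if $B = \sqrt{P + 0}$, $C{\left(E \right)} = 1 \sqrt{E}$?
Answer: $- 245 \sqrt{10} - 245 i \sqrt{5} \approx -774.76 - 547.84 i$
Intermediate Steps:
$C{\left(E \right)} = \sqrt{E}$
$B = i \sqrt{5}$ ($B = \sqrt{-5 + 0} = \sqrt{-5} = i \sqrt{5} \approx 2.2361 i$)
$M{\left(V,H \right)} = i \sqrt{5} \left(- V + i \sqrt{2}\right)$ ($M{\left(V,H \right)} = i \sqrt{5} \left(\sqrt{-2} + \frac{V}{-1}\right) = i \sqrt{5} \left(i \sqrt{2} + V \left(-1\right)\right) = i \sqrt{5} \left(i \sqrt{2} - V\right) = i \sqrt{5} \left(- V + i \sqrt{2}\right)$)
$M{\left(1,2 \left(1 + 4\right) \right)} 245 = i \sqrt{5} \left(\left(-1\right) 1 + i \sqrt{2}\right) 245 = i \sqrt{5} \left(-1 + i \sqrt{2}\right) 245 = 245 i \sqrt{5} \left(-1 + i \sqrt{2}\right)$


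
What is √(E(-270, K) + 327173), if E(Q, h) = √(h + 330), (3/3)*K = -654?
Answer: √(327173 + 18*I) ≈ 571.99 + 0.016*I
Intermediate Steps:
K = -654
E(Q, h) = √(330 + h)
√(E(-270, K) + 327173) = √(√(330 - 654) + 327173) = √(√(-324) + 327173) = √(18*I + 327173) = √(327173 + 18*I)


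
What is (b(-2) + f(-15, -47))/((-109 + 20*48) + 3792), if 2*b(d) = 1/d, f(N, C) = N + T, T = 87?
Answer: 287/18572 ≈ 0.015453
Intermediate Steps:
f(N, C) = 87 + N (f(N, C) = N + 87 = 87 + N)
b(d) = 1/(2*d)
(b(-2) + f(-15, -47))/((-109 + 20*48) + 3792) = ((½)/(-2) + (87 - 15))/((-109 + 20*48) + 3792) = ((½)*(-½) + 72)/((-109 + 960) + 3792) = (-¼ + 72)/(851 + 3792) = (287/4)/4643 = (287/4)*(1/4643) = 287/18572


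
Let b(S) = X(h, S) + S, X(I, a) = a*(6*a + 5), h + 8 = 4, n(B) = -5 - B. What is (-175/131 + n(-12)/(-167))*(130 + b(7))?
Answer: -14046172/21877 ≈ -642.05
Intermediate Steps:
h = -4 (h = -8 + 4 = -4)
X(I, a) = a*(5 + 6*a)
b(S) = S + S*(5 + 6*S) (b(S) = S*(5 + 6*S) + S = S + S*(5 + 6*S))
(-175/131 + n(-12)/(-167))*(130 + b(7)) = (-175/131 + (-5 - 1*(-12))/(-167))*(130 + 6*7*(1 + 7)) = (-175*1/131 + (-5 + 12)*(-1/167))*(130 + 6*7*8) = (-175/131 + 7*(-1/167))*(130 + 336) = (-175/131 - 7/167)*466 = -30142/21877*466 = -14046172/21877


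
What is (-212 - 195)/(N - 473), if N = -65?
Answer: 407/538 ≈ 0.75651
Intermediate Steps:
(-212 - 195)/(N - 473) = (-212 - 195)/(-65 - 473) = -407/(-538) = -407*(-1/538) = 407/538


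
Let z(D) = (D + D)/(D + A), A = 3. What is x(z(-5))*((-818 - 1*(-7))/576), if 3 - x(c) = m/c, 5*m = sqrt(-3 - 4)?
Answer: -811/192 + 811*I*sqrt(7)/14400 ≈ -4.224 + 0.14901*I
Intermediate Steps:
m = I*sqrt(7)/5 (m = sqrt(-3 - 4)/5 = sqrt(-7)/5 = (I*sqrt(7))/5 = I*sqrt(7)/5 ≈ 0.52915*I)
z(D) = 2*D/(3 + D) (z(D) = (D + D)/(D + 3) = (2*D)/(3 + D) = 2*D/(3 + D))
x(c) = 3 - I*sqrt(7)/(5*c) (x(c) = 3 - I*sqrt(7)/5/c = 3 - I*sqrt(7)/(5*c))
x(z(-5))*((-818 - 1*(-7))/576) = (3 - I*sqrt(7)/(5*(2*(-5)/(3 - 5))))*((-818 - 1*(-7))/576) = (3 - I*sqrt(7)/(5*(2*(-5)/(-2))))*((-818 + 7)*(1/576)) = (3 - I*sqrt(7)/(5*(2*(-5)*(-1/2))))*(-811*1/576) = (3 - 1/5*I*sqrt(7)/5)*(-811/576) = (3 - 1/5*I*sqrt(7)*1/5)*(-811/576) = (3 - I*sqrt(7)/25)*(-811/576) = -811/192 + 811*I*sqrt(7)/14400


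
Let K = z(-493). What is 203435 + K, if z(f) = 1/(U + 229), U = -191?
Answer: 7730531/38 ≈ 2.0344e+5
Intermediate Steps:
z(f) = 1/38 (z(f) = 1/(-191 + 229) = 1/38)
K = 1/38 ≈ 0.026316
203435 + K = 203435 + 1/38 = 7730531/38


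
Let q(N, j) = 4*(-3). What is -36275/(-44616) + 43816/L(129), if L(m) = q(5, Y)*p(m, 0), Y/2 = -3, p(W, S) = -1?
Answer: 54314721/14872 ≈ 3652.1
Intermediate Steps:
Y = -6 (Y = 2*(-3) = -6)
q(N, j) = -12
L(m) = 12 (L(m) = -12*(-1) = 12)
-36275/(-44616) + 43816/L(129) = -36275/(-44616) + 43816/12 = -36275*(-1/44616) + 43816*(1/12) = 36275/44616 + 10954/3 = 54314721/14872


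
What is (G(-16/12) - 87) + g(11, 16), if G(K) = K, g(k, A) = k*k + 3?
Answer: 107/3 ≈ 35.667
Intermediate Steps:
g(k, A) = 3 + k² (g(k, A) = k² + 3 = 3 + k²)
(G(-16/12) - 87) + g(11, 16) = (-16/12 - 87) + (3 + 11²) = (-16*1/12 - 87) + (3 + 121) = (-4/3 - 87) + 124 = -265/3 + 124 = 107/3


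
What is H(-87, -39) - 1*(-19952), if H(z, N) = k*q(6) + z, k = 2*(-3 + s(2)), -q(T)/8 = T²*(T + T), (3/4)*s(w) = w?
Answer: 22169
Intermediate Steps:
s(w) = 4*w/3
q(T) = -16*T³ (q(T) = -8*T²*(T + T) = -8*T²*2*T = -16*T³)
k = -⅔ (k = 2*(-3 + (4/3)*2) = 2*(-3 + 8/3) = 2*(-⅓) = -⅔ ≈ -0.66667)
H(z, N) = 2304 + z (H(z, N) = -(-32)*6³/3 + z = -(-32)*216/3 + z = -⅔*(-3456) + z = 2304 + z)
H(-87, -39) - 1*(-19952) = (2304 - 87) - 1*(-19952) = 2217 + 19952 = 22169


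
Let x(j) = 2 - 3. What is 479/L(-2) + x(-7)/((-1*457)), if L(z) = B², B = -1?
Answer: 218904/457 ≈ 479.00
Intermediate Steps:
x(j) = -1
L(z) = 1 (L(z) = (-1)² = 1)
479/L(-2) + x(-7)/((-1*457)) = 479/1 - 1/((-1*457)) = 479*1 - 1/(-457) = 479 - 1*(-1/457) = 479 + 1/457 = 218904/457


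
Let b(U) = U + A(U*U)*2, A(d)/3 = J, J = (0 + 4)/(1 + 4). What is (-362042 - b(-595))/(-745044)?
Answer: 1807259/3725220 ≈ 0.48514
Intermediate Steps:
J = ⅘ (J = 4/5 = 4*(⅕) = ⅘ ≈ 0.80000)
A(d) = 12/5 (A(d) = 3*(⅘) = 12/5)
b(U) = 24/5 + U (b(U) = U + (12/5)*2 = U + 24/5 = 24/5 + U)
(-362042 - b(-595))/(-745044) = (-362042 - (24/5 - 595))/(-745044) = (-362042 - 1*(-2951/5))*(-1/745044) = (-362042 + 2951/5)*(-1/745044) = -1807259/5*(-1/745044) = 1807259/3725220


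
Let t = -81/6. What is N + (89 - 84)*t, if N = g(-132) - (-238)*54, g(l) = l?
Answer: 25305/2 ≈ 12653.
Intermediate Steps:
t = -27/2 (t = -81*1/6 = -27/2 ≈ -13.500)
N = 12720 (N = -132 - (-238)*54 = -132 - 1*(-12852) = -132 + 12852 = 12720)
N + (89 - 84)*t = 12720 + (89 - 84)*(-27/2) = 12720 + 5*(-27/2) = 12720 - 135/2 = 25305/2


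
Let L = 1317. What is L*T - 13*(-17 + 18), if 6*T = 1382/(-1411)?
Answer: -321692/1411 ≈ -227.99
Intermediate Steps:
T = -691/4233 (T = (1382/(-1411))/6 = (1382*(-1/1411))/6 = (⅙)*(-1382/1411) = -691/4233 ≈ -0.16324)
L*T - 13*(-17 + 18) = 1317*(-691/4233) - 13*(-17 + 18) = -303349/1411 - 13*1 = -303349/1411 - 13 = -321692/1411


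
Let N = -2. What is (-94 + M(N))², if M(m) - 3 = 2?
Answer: 7921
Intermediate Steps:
M(m) = 5 (M(m) = 3 + 2 = 5)
(-94 + M(N))² = (-94 + 5)² = (-89)² = 7921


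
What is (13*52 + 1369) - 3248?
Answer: -1203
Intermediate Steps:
(13*52 + 1369) - 3248 = (676 + 1369) - 3248 = 2045 - 3248 = -1203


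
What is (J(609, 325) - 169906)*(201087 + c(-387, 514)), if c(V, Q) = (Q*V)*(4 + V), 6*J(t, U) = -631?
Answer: -25973177509209/2 ≈ -1.2987e+13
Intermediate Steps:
J(t, U) = -631/6 (J(t, U) = (1/6)*(-631) = -631/6)
c(V, Q) = Q*V*(4 + V)
(J(609, 325) - 169906)*(201087 + c(-387, 514)) = (-631/6 - 169906)*(201087 + 514*(-387)*(4 - 387)) = -1020067*(201087 + 514*(-387)*(-383))/6 = -1020067*(201087 + 76185594)/6 = -1020067/6*76386681 = -25973177509209/2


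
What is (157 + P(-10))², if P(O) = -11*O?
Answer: 71289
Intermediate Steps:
(157 + P(-10))² = (157 - 11*(-10))² = (157 + 110)² = 267² = 71289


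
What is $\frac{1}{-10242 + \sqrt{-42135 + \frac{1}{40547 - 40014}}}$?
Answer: $- \frac{2729493}{27966696283} - \frac{43 i \sqrt{6473818}}{55933392566} \approx -9.7598 \cdot 10^{-5} - 1.956 \cdot 10^{-6} i$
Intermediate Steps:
$\frac{1}{-10242 + \sqrt{-42135 + \frac{1}{40547 - 40014}}} = \frac{1}{-10242 + \sqrt{-42135 + \frac{1}{533}}} = \frac{1}{-10242 + \sqrt{- \frac{22457954}{533}}} = \frac{1}{-10242 + \frac{43 i \sqrt{6473818}}{533}}$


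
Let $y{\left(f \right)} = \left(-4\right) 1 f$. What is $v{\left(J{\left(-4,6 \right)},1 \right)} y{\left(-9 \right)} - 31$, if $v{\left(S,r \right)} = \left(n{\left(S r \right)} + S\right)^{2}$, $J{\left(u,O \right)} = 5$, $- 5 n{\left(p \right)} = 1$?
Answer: $\frac{19961}{25} \approx 798.44$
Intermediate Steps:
$n{\left(p \right)} = - \frac{1}{5}$ ($n{\left(p \right)} = \left(- \frac{1}{5}\right) 1 = - \frac{1}{5}$)
$y{\left(f \right)} = - 4 f$
$v{\left(S,r \right)} = \left(- \frac{1}{5} + S\right)^{2}$
$v{\left(J{\left(-4,6 \right)},1 \right)} y{\left(-9 \right)} - 31 = \frac{\left(-1 + 5 \cdot 5\right)^{2}}{25} \left(\left(-4\right) \left(-9\right)\right) - 31 = \frac{\left(-1 + 25\right)^{2}}{25} \cdot 36 + \left(-50 + 19\right) = \frac{24^{2}}{25} \cdot 36 - 31 = \frac{1}{25} \cdot 576 \cdot 36 - 31 = \frac{576}{25} \cdot 36 - 31 = \frac{20736}{25} - 31 = \frac{19961}{25}$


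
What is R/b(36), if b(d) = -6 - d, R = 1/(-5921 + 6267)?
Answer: -1/14532 ≈ -6.8814e-5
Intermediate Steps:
R = 1/346 ≈ 0.0028902
R/b(36) = 1/(346*(-6 - 1*36)) = 1/(346*(-6 - 36)) = (1/346)/(-42) = (1/346)*(-1/42) = -1/14532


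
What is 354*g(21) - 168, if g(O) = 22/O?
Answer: 1420/7 ≈ 202.86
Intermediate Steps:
354*g(21) - 168 = 354*(22/21) - 168 = 2596/7 - 168 = 1420/7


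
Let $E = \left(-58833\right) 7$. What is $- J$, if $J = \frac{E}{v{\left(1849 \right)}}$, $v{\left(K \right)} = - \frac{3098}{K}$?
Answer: $- \frac{761475519}{3098} \approx -2.458 \cdot 10^{5}$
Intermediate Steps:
$E = -411831$
$J = \frac{761475519}{3098}$ ($J = - \frac{411831}{\left(-3098\right) \frac{1}{1849}} = - \frac{411831}{- \frac{3098}{1849}} = \left(-411831\right) \left(- \frac{1849}{3098}\right) = \frac{761475519}{3098} \approx 2.458 \cdot 10^{5}$)
$- J = \left(-1\right) \frac{761475519}{3098} = - \frac{761475519}{3098}$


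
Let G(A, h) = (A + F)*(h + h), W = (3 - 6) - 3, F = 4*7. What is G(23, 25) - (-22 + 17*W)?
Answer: 2674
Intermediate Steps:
F = 28
W = -6 (W = -3 - 3 = -6)
G(A, h) = 2*h*(28 + A) (G(A, h) = (A + 28)*(h + h) = (28 + A)*(2*h) = 2*h*(28 + A))
G(23, 25) - (-22 + 17*W) = 2*25*(28 + 23) - (-22 + 17*(-6)) = 2*25*51 - (-22 - 102) = 2550 - 1*(-124) = 2550 + 124 = 2674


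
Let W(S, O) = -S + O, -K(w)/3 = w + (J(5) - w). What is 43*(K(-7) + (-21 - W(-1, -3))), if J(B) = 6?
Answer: -1591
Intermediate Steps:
K(w) = -18 (K(w) = -3*(w + (6 - w)) = -3*6 = -18)
W(S, O) = O - S
43*(K(-7) + (-21 - W(-1, -3))) = 43*(-18 + (-21 - (-3 - 1*(-1)))) = 43*(-18 + (-21 - (-3 + 1))) = 43*(-18 + (-21 - 1*(-2))) = 43*(-18 + (-21 + 2)) = 43*(-18 - 19) = 43*(-37) = -1591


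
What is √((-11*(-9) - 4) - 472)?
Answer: I*√377 ≈ 19.417*I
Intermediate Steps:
√((-11*(-9) - 4) - 472) = √((99 - 4) - 472) = √(95 - 472) = √(-377) = I*√377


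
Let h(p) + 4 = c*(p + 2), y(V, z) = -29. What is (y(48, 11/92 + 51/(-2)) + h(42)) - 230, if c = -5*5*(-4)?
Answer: 4137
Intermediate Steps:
c = 100 (c = -25*(-4) = 100)
h(p) = 196 + 100*p (h(p) = -4 + 100*(p + 2) = -4 + 100*(2 + p) = -4 + (200 + 100*p) = 196 + 100*p)
(y(48, 11/92 + 51/(-2)) + h(42)) - 230 = (-29 + (196 + 100*42)) - 230 = (-29 + (196 + 4200)) - 230 = (-29 + 4396) - 230 = 4367 - 230 = 4137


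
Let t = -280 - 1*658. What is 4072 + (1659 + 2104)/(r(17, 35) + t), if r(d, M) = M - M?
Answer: 3815773/938 ≈ 4068.0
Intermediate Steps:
r(d, M) = 0
t = -938 (t = -280 - 658 = -938)
4072 + (1659 + 2104)/(r(17, 35) + t) = 4072 + (1659 + 2104)/(0 - 938) = 4072 + 3763/(-938) = 4072 + 3763*(-1/938) = 4072 - 3763/938 = 3815773/938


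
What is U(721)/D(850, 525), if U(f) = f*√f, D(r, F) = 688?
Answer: 721*√721/688 ≈ 28.139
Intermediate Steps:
U(f) = f^(3/2)
U(721)/D(850, 525) = 721^(3/2)/688 = (721*√721)*(1/688) = 721*√721/688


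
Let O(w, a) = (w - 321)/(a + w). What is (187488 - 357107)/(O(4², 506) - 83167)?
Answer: 88541118/43413479 ≈ 2.0395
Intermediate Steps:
O(w, a) = (-321 + w)/(a + w)
(187488 - 357107)/(O(4², 506) - 83167) = (187488 - 357107)/((-321 + 4²)/(506 + 4²) - 83167) = -169619/((-321 + 16)/(506 + 16) - 83167) = -169619/(-305/522 - 83167) = -169619/(-43413479/522) = -169619*(-522/43413479) = 88541118/43413479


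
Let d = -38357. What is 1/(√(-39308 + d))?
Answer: -I*√1585/11095 ≈ -0.0035883*I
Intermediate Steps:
1/(√(-39308 + d)) = 1/(√(-39308 - 38357)) = 1/(√(-77665)) = 1/(7*I*√1585) = -I*√1585/11095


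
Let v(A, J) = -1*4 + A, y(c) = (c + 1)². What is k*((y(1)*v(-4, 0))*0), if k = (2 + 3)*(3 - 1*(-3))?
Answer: 0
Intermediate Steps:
y(c) = (1 + c)²
v(A, J) = -4 + A
k = 30 (k = 5*(3 + 3) = 5*6 = 30)
k*((y(1)*v(-4, 0))*0) = 30*(((1 + 1)²*(-4 - 4))*0) = 30*((2²*(-8))*0) = 30*((4*(-8))*0) = 30*(-32*0) = 30*0 = 0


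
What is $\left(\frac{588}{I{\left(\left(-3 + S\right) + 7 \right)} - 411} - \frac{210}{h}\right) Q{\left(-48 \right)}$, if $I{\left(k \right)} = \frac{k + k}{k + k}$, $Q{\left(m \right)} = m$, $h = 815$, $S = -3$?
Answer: $\frac{2713536}{33415} \approx 81.207$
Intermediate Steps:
$I{\left(k \right)} = 1$ ($I{\left(k \right)} = \frac{2 k}{2 k} = 2 k \frac{1}{2 k} = 1$)
$\left(\frac{588}{I{\left(\left(-3 + S\right) + 7 \right)} - 411} - \frac{210}{h}\right) Q{\left(-48 \right)} = \left(\frac{588}{1 - 411} - \frac{210}{815}\right) \left(-48\right) = \left(\frac{588}{-410} - \frac{42}{163}\right) \left(-48\right) = \left(588 \left(- \frac{1}{410}\right) - \frac{42}{163}\right) \left(-48\right) = \left(- \frac{294}{205} - \frac{42}{163}\right) \left(-48\right) = \left(- \frac{56532}{33415}\right) \left(-48\right) = \frac{2713536}{33415}$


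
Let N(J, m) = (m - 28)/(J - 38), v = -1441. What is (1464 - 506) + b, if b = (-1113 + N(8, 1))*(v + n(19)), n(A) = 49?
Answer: 7745006/5 ≈ 1.5490e+6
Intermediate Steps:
N(J, m) = (-28 + m)/(-38 + J)
b = 7740216/5 (b = (-1113 + (-28 + 1)/(-38 + 8))*(-1441 + 49) = (-1113 - 27/(-30))*(-1392) = (-1113 - 1/30*(-27))*(-1392) = (-1113 + 9/10)*(-1392) = -11121/10*(-1392) = 7740216/5 ≈ 1.5480e+6)
(1464 - 506) + b = (1464 - 506) + 7740216/5 = 958 + 7740216/5 = 7745006/5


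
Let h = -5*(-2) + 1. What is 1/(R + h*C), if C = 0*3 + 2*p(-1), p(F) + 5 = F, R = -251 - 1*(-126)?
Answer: -1/257 ≈ -0.0038911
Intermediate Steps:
R = -125 (R = -251 + 126 = -125)
p(F) = -5 + F
h = 11 (h = 10 + 1 = 11)
C = -12 (C = 0*3 + 2*(-5 - 1) = 0 + 2*(-6) = 0 - 12 = -12)
1/(R + h*C) = 1/(-125 + 11*(-12)) = 1/(-125 - 132) = 1/(-257) = -1/257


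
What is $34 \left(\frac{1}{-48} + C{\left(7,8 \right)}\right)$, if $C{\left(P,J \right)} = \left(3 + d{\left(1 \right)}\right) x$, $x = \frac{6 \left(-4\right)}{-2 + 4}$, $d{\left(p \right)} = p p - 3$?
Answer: $- \frac{9809}{24} \approx -408.71$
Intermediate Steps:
$d{\left(p \right)} = -3 + p^{2}$ ($d{\left(p \right)} = p^{2} - 3 = -3 + p^{2}$)
$x = -12$ ($x = - \frac{24}{2} = \left(-24\right) \frac{1}{2} = -12$)
$C{\left(P,J \right)} = -12$ ($C{\left(P,J \right)} = \left(3 - \left(3 - 1^{2}\right)\right) \left(-12\right) = \left(3 + \left(-3 + 1\right)\right) \left(-12\right) = \left(3 - 2\right) \left(-12\right) = 1 \left(-12\right) = -12$)
$34 \left(\frac{1}{-48} + C{\left(7,8 \right)}\right) = 34 \left(\frac{1}{-48} - 12\right) = 34 \left(- \frac{1}{48} - 12\right) = 34 \left(- \frac{577}{48}\right) = - \frac{9809}{24}$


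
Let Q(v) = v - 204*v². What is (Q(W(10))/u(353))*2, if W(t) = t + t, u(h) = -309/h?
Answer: 57595480/309 ≈ 1.8639e+5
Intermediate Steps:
W(t) = 2*t
(Q(W(10))/u(353))*2 = (((2*10)*(1 - 408*10))/((-309/353)))*2 = ((20*(1 - 204*20))/((-309*1/353)))*2 = ((20*(1 - 4080))/(-309/353))*2 = ((20*(-4079))*(-353/309))*2 = -81580*(-353/309)*2 = (28797740/309)*2 = 57595480/309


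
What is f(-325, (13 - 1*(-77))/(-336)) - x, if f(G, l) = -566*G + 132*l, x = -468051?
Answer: 9127519/14 ≈ 6.5197e+5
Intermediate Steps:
f(-325, (13 - 1*(-77))/(-336)) - x = (-566*(-325) + 132*((13 - 1*(-77))/(-336))) - 1*(-468051) = (183950 + 132*((13 + 77)*(-1/336))) + 468051 = (183950 + 132*(90*(-1/336))) + 468051 = (183950 + 132*(-15/56)) + 468051 = (183950 - 495/14) + 468051 = 2574805/14 + 468051 = 9127519/14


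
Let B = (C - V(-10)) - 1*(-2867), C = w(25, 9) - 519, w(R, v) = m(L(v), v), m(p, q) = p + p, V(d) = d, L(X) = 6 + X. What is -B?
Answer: -2388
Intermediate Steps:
m(p, q) = 2*p
w(R, v) = 12 + 2*v (w(R, v) = 2*(6 + v) = 12 + 2*v)
C = -489 (C = (12 + 2*9) - 519 = (12 + 18) - 519 = 30 - 519 = -489)
B = 2388 (B = (-489 - 1*(-10)) - 1*(-2867) = (-489 + 10) + 2867 = -479 + 2867 = 2388)
-B = -1*2388 = -2388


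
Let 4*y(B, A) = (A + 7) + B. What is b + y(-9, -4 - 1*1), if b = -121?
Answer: -491/4 ≈ -122.75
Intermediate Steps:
y(B, A) = 7/4 + A/4 + B/4 (y(B, A) = ((A + 7) + B)/4 = ((7 + A) + B)/4 = (7 + A + B)/4 = 7/4 + A/4 + B/4)
b + y(-9, -4 - 1*1) = -121 + (7/4 + (-4 - 1*1)/4 + (¼)*(-9)) = -121 + (7/4 + (-4 - 1)/4 - 9/4) = -121 + (7/4 + (¼)*(-5) - 9/4) = -121 + (7/4 - 5/4 - 9/4) = -121 - 7/4 = -491/4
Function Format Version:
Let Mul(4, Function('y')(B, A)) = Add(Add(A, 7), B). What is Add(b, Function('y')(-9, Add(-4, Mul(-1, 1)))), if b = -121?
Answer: Rational(-491, 4) ≈ -122.75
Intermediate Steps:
Function('y')(B, A) = Add(Rational(7, 4), Mul(Rational(1, 4), A), Mul(Rational(1, 4), B)) (Function('y')(B, A) = Mul(Rational(1, 4), Add(Add(A, 7), B)) = Mul(Rational(1, 4), Add(Add(7, A), B)) = Mul(Rational(1, 4), Add(7, A, B)) = Add(Rational(7, 4), Mul(Rational(1, 4), A), Mul(Rational(1, 4), B)))
Add(b, Function('y')(-9, Add(-4, Mul(-1, 1)))) = Add(-121, Add(Rational(7, 4), Mul(Rational(1, 4), Add(-4, Mul(-1, 1))), Mul(Rational(1, 4), -9))) = Add(-121, Add(Rational(7, 4), Mul(Rational(1, 4), Add(-4, -1)), Rational(-9, 4))) = Add(-121, Add(Rational(7, 4), Mul(Rational(1, 4), -5), Rational(-9, 4))) = Add(-121, Add(Rational(7, 4), Rational(-5, 4), Rational(-9, 4))) = Add(-121, Rational(-7, 4)) = Rational(-491, 4)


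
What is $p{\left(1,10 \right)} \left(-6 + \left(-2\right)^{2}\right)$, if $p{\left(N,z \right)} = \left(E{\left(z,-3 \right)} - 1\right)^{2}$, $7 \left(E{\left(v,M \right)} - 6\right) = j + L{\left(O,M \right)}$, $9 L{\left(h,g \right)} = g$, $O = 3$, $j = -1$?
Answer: $- \frac{20402}{441} \approx -46.263$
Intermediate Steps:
$L{\left(h,g \right)} = \frac{g}{9}$
$E{\left(v,M \right)} = \frac{41}{7} + \frac{M}{63}$ ($E{\left(v,M \right)} = 6 + \frac{-1 + \frac{M}{9}}{7} = 6 + \left(- \frac{1}{7} + \frac{M}{63}\right) = \frac{41}{7} + \frac{M}{63}$)
$p{\left(N,z \right)} = \frac{10201}{441}$ ($p{\left(N,z \right)} = \left(\left(\frac{41}{7} + \frac{1}{63} \left(-3\right)\right) - 1\right)^{2} = \left(\left(\frac{41}{7} - \frac{1}{21}\right) - 1\right)^{2} = \left(\frac{122}{21} - 1\right)^{2} = \left(\frac{101}{21}\right)^{2} = \frac{10201}{441}$)
$p{\left(1,10 \right)} \left(-6 + \left(-2\right)^{2}\right) = \frac{10201 \left(-6 + \left(-2\right)^{2}\right)}{441} = \frac{10201 \left(-6 + 4\right)}{441} = \frac{10201}{441} \left(-2\right) = - \frac{20402}{441}$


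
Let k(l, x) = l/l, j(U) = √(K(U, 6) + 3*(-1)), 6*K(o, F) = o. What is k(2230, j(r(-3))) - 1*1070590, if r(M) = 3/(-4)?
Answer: -1070589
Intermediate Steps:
K(o, F) = o/6
r(M) = -¾ (r(M) = 3*(-¼) = -¾)
j(U) = √(-3 + U/6) (j(U) = √(U/6 + 3*(-1)) = √(U/6 - 3) = √(-3 + U/6))
k(l, x) = 1
k(2230, j(r(-3))) - 1*1070590 = 1 - 1*1070590 = 1 - 1070590 = -1070589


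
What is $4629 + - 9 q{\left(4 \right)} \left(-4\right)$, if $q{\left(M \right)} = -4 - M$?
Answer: $4341$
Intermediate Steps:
$4629 + - 9 q{\left(4 \right)} \left(-4\right) = 4629 + - 9 \left(-4 - 4\right) \left(-4\right) = 4629 + \left(-9\right) \left(-8\right) \left(-4\right) = 4629 + 72 \left(-4\right) = 4629 - 288 = 4341$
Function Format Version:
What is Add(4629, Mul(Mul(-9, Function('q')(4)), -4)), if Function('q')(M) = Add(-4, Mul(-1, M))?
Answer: 4341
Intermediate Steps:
Add(4629, Mul(Mul(-9, Function('q')(4)), -4)) = Add(4629, Mul(Mul(-9, Add(-4, Mul(-1, 4))), -4)) = Add(4629, Mul(Mul(-9, Add(-4, -4)), -4)) = Add(4629, Mul(Mul(-9, -8), -4)) = Add(4629, Mul(72, -4)) = Add(4629, -288) = 4341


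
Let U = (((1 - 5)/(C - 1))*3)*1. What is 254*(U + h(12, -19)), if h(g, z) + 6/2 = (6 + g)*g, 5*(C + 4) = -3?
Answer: 382524/7 ≈ 54646.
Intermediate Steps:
C = -23/5 (C = -4 + (⅕)*(-3) = -4 - ⅗ = -23/5 ≈ -4.6000)
h(g, z) = -3 + g*(6 + g) (h(g, z) = -3 + (6 + g)*g = -3 + g*(6 + g))
U = 15/7 (U = (((1 - 5)/(-23/5 - 1))*3)*1 = (-4/(-28/5)*3)*1 = (-4*(-5/28)*3)*1 = ((5/7)*3)*1 = (15/7)*1 = 15/7 ≈ 2.1429)
254*(U + h(12, -19)) = 254*(15/7 + (-3 + 12² + 6*12)) = 254*(15/7 + (-3 + 144 + 72)) = 254*(15/7 + 213) = 254*(1506/7) = 382524/7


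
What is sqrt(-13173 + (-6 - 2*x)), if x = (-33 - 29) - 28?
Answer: I*sqrt(12999) ≈ 114.01*I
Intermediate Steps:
x = -90 (x = -62 - 28 = -90)
sqrt(-13173 + (-6 - 2*x)) = sqrt(-13173 + (-6 - 2*(-90))) = sqrt(-13173 + (-6 + 180)) = sqrt(-13173 + 174) = sqrt(-12999) = I*sqrt(12999)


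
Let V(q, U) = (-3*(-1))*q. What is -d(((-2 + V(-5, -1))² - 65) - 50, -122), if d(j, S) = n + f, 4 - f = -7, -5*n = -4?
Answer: -59/5 ≈ -11.800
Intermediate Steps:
n = ⅘ (n = -⅕*(-4) = ⅘ ≈ 0.80000)
f = 11 (f = 4 - 1*(-7) = 4 + 7 = 11)
V(q, U) = 3*q
d(j, S) = 59/5 (d(j, S) = ⅘ + 11 = 59/5)
-d(((-2 + V(-5, -1))² - 65) - 50, -122) = -1*59/5 = -59/5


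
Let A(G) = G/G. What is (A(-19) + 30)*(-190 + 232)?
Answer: 1302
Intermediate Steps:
A(G) = 1
(A(-19) + 30)*(-190 + 232) = (1 + 30)*(-190 + 232) = 31*42 = 1302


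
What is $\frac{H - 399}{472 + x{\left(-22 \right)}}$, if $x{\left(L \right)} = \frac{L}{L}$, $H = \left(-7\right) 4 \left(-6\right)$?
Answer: $- \frac{21}{43} \approx -0.48837$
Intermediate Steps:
$H = 168$ ($H = \left(-28\right) \left(-6\right) = 168$)
$x{\left(L \right)} = 1$
$\frac{H - 399}{472 + x{\left(-22 \right)}} = \frac{168 - 399}{472 + 1} = \frac{168 - 399}{473} = \left(168 - 399\right) \frac{1}{473} = \left(-231\right) \frac{1}{473} = - \frac{21}{43}$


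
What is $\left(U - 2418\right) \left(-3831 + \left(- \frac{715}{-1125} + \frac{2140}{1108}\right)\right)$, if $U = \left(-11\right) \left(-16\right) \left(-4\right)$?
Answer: $\frac{744931331858}{62325} \approx 1.1952 \cdot 10^{7}$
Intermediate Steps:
$U = -704$ ($U = 176 \left(-4\right) = -704$)
$\left(U - 2418\right) \left(-3831 + \left(- \frac{715}{-1125} + \frac{2140}{1108}\right)\right) = \left(-704 - 2418\right) \left(-3831 + \left(- \frac{715}{-1125} + \frac{2140}{1108}\right)\right) = - 3122 \left(-3831 + \left(\left(-715\right) \left(- \frac{1}{1125}\right) + 2140 \cdot \frac{1}{1108}\right)\right) = - 3122 \left(-3831 + \left(\frac{143}{225} + \frac{535}{277}\right)\right) = - 3122 \left(-3831 + \frac{159986}{62325}\right) = \left(-3122\right) \left(- \frac{238607089}{62325}\right) = \frac{744931331858}{62325}$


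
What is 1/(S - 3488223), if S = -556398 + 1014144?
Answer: -1/3030477 ≈ -3.2998e-7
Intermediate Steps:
S = 457746
1/(S - 3488223) = 1/(457746 - 3488223) = 1/(-3030477) = -1/3030477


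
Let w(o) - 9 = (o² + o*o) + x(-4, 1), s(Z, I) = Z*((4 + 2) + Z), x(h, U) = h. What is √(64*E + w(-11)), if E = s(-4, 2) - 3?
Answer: I*√457 ≈ 21.378*I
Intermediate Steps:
s(Z, I) = Z*(6 + Z)
w(o) = 5 + 2*o² (w(o) = 9 + ((o² + o*o) - 4) = 9 + ((o² + o²) - 4) = 9 + (2*o² - 4) = 9 + (-4 + 2*o²) = 5 + 2*o²)
E = -11 (E = -4*(6 - 4) - 3 = -4*2 - 3 = -8 - 3 = -11)
√(64*E + w(-11)) = √(64*(-11) + (5 + 2*(-11)²)) = √(-704 + (5 + 2*121)) = √(-704 + (5 + 242)) = √(-704 + 247) = √(-457) = I*√457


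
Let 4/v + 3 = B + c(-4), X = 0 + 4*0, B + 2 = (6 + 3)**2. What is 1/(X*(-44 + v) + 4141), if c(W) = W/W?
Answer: 1/4141 ≈ 0.00024149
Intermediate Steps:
B = 79 (B = -2 + (6 + 3)**2 = -2 + 9**2 = -2 + 81 = 79)
X = 0 (X = 0 + 0 = 0)
c(W) = 1
v = 4/77 (v = 4/(-3 + (79 + 1)) = 4/(-3 + 80) = 4/77 ≈ 0.051948)
1/(X*(-44 + v) + 4141) = 1/(0*(-44 + 4/77) + 4141) = 1/(0*(-3384/77) + 4141) = 1/(0 + 4141) = 1/4141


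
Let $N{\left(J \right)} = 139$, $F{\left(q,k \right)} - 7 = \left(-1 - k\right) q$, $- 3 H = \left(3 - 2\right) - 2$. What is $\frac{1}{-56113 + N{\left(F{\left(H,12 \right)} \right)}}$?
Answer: $- \frac{1}{55974} \approx -1.7865 \cdot 10^{-5}$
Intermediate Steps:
$H = \frac{1}{3}$ ($H = - \frac{\left(3 - 2\right) - 2}{3} = - \frac{1 - 2}{3} = \left(- \frac{1}{3}\right) \left(-1\right) = \frac{1}{3} \approx 0.33333$)
$F{\left(q,k \right)} = 7 + q \left(-1 - k\right)$ ($F{\left(q,k \right)} = 7 + \left(-1 - k\right) q = 7 + q \left(-1 - k\right)$)
$\frac{1}{-56113 + N{\left(F{\left(H,12 \right)} \right)}} = \frac{1}{-56113 + 139} = \frac{1}{-55974} = - \frac{1}{55974}$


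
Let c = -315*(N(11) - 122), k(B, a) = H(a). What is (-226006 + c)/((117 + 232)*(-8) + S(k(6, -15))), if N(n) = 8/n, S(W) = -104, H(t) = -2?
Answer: 129116/1991 ≈ 64.850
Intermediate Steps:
k(B, a) = -2
c = 420210/11 (c = -315*(8/11 - 122) = -315*(-1334/11) = 420210/11 ≈ 38201.)
(-226006 + c)/((117 + 232)*(-8) + S(k(6, -15))) = (-226006 + 420210/11)/((117 + 232)*(-8) - 104) = -2065856/(11*(349*(-8) - 104)) = -2065856/(11*(-2792 - 104)) = -2065856/11/(-2896) = -2065856/11*(-1/2896) = 129116/1991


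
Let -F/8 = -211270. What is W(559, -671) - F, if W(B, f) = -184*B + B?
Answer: -1792457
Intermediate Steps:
F = 1690160 (F = -8*(-211270) = 1690160)
W(B, f) = -183*B
W(559, -671) - F = -183*559 - 1*1690160 = -102297 - 1690160 = -1792457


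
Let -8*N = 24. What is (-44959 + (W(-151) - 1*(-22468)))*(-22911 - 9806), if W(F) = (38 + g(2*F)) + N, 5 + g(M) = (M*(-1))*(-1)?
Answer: 744737071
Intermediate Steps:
N = -3 (N = -⅛*24 = -3)
g(M) = -5 + M (g(M) = -5 + (M*(-1))*(-1) = -5 - M*(-1) = -5 + M)
W(F) = 30 + 2*F (W(F) = (38 + (-5 + 2*F)) - 3 = (33 + 2*F) - 3 = 30 + 2*F)
(-44959 + (W(-151) - 1*(-22468)))*(-22911 - 9806) = (-44959 + ((30 + 2*(-151)) - 1*(-22468)))*(-22911 - 9806) = (-44959 + ((30 - 302) + 22468))*(-32717) = (-44959 + (-272 + 22468))*(-32717) = (-44959 + 22196)*(-32717) = -22763*(-32717) = 744737071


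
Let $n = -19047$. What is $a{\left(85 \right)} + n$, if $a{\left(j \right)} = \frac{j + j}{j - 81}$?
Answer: $- \frac{38009}{2} \approx -19005.0$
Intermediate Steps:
$a{\left(j \right)} = \frac{2 j}{-81 + j}$
$a{\left(85 \right)} + n = 2 \cdot 85 \frac{1}{-81 + 85} - 19047 = 2 \cdot 85 \cdot \frac{1}{4} - 19047 = \frac{85}{2} - 19047 = - \frac{38009}{2}$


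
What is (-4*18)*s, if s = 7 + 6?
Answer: -936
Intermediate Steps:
s = 13
(-4*18)*s = -4*18*13 = -72*13 = -936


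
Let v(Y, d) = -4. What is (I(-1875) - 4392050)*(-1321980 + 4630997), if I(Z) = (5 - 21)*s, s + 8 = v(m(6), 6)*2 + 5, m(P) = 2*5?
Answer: -14532785727858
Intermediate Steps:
m(P) = 10
s = -11 (s = -8 + (-4*2 + 5) = -8 + (-8 + 5) = -8 - 3 = -11)
I(Z) = 176 (I(Z) = (5 - 21)*(-11) = -16*(-11) = 176)
(I(-1875) - 4392050)*(-1321980 + 4630997) = (176 - 4392050)*(-1321980 + 4630997) = -4391874*3309017 = -14532785727858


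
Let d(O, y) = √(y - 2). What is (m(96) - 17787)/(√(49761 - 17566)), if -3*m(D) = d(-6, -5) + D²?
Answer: √32195*(-62577 - I*√7)/96585 ≈ -116.25 - 0.0049151*I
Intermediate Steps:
d(O, y) = √(-2 + y)
m(D) = -D²/3 - I*√7/3 (m(D) = -(√(-2 - 5) + D²)/3 = -(√(-7) + D²)/3 = -(I*√7 + D²)/3 = -(D² + I*√7)/3 = -D²/3 - I*√7/3)
(m(96) - 17787)/(√(49761 - 17566)) = ((-⅓*96² - I*√7/3) - 17787)/(√(49761 - 17566)) = ((-⅓*9216 - I*√7/3) - 17787)/(√32195) = ((-3072 - I*√7/3) - 17787)*(√32195/32195) = (-20859 - I*√7/3)*(√32195/32195) = √32195*(-20859 - I*√7/3)/32195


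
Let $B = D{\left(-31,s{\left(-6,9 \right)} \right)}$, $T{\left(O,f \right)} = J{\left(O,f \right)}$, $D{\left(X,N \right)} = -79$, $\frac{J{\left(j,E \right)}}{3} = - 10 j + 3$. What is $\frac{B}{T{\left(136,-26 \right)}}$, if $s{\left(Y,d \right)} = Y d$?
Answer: $\frac{79}{4071} \approx 0.019406$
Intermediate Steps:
$J{\left(j,E \right)} = 9 - 30 j$ ($J{\left(j,E \right)} = 3 \left(- 10 j + 3\right) = 3 \left(3 - 10 j\right) = 9 - 30 j$)
$T{\left(O,f \right)} = 9 - 30 O$
$B = -79$
$\frac{B}{T{\left(136,-26 \right)}} = - \frac{79}{9 - 4080} = - \frac{79}{-4071} = \left(-79\right) \left(- \frac{1}{4071}\right) = \frac{79}{4071}$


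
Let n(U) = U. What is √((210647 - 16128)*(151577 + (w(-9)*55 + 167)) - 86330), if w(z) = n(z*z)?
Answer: √30383586951 ≈ 1.7431e+5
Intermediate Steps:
w(z) = z² (w(z) = z*z = z²)
√((210647 - 16128)*(151577 + (w(-9)*55 + 167)) - 86330) = √((210647 - 16128)*(151577 + ((-9)²*55 + 167)) - 86330) = √(194519*(151577 + (81*55 + 167)) - 86330) = √(194519*(151577 + (4455 + 167)) - 86330) = √(194519*(151577 + 4622) - 86330) = √(194519*156199 - 86330) = √(30383673281 - 86330) = √30383586951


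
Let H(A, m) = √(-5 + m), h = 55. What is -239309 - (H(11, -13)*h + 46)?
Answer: -239355 - 165*I*√2 ≈ -2.3936e+5 - 233.35*I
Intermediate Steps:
-239309 - (H(11, -13)*h + 46) = -239309 - (√(-5 - 13)*55 + 46) = -239309 - (√(-18)*55 + 46) = -239309 - ((3*I*√2)*55 + 46) = -239309 - (165*I*√2 + 46) = -239309 - (46 + 165*I*√2) = -239309 + (-46 - 165*I*√2) = -239355 - 165*I*√2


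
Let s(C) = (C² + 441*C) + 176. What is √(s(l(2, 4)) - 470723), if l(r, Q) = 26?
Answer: I*√458405 ≈ 677.06*I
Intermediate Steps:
s(C) = 176 + C² + 441*C
√(s(l(2, 4)) - 470723) = √((176 + 26² + 441*26) - 470723) = √((176 + 676 + 11466) - 470723) = √(12318 - 470723) = √(-458405) = I*√458405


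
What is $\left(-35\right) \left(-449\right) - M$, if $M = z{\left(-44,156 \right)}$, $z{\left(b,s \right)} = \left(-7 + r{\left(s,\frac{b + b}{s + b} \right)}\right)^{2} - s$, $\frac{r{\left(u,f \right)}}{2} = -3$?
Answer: $15702$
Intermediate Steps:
$r{\left(u,f \right)} = -6$ ($r{\left(u,f \right)} = 2 \left(-3\right) = -6$)
$z{\left(b,s \right)} = 169 - s$ ($z{\left(b,s \right)} = \left(-7 - 6\right)^{2} - s = \left(-13\right)^{2} - s = 169 - s$)
$M = 13$ ($M = 169 - 156 = 13$)
$\left(-35\right) \left(-449\right) - M = \left(-35\right) \left(-449\right) - 13 = 15715 - 13 = 15702$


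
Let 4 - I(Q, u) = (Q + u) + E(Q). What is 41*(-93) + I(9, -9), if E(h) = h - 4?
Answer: -3814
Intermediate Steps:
E(h) = -4 + h
I(Q, u) = 8 - u - 2*Q (I(Q, u) = 4 - ((Q + u) + (-4 + Q)) = 4 - (-4 + u + 2*Q) = 4 + (4 - u - 2*Q) = 8 - u - 2*Q)
41*(-93) + I(9, -9) = 41*(-93) + (8 - 1*(-9) - 2*9) = -3813 + (8 + 9 - 18) = -3813 - 1 = -3814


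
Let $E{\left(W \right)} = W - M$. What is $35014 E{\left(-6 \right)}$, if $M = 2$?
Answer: $-280112$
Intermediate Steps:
$E{\left(W \right)} = -2 + W$ ($E{\left(W \right)} = W - 2 = -2 + W$)
$35014 E{\left(-6 \right)} = 35014 \left(-2 - 6\right) = 35014 \left(-8\right) = -280112$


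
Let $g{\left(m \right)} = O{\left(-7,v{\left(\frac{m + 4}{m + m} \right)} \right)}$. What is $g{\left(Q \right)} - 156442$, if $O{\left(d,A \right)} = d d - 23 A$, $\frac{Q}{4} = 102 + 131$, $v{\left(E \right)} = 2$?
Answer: $-156439$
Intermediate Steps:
$Q = 932$ ($Q = 4 \left(102 + 131\right) = 4 \cdot 233 = 932$)
$O{\left(d,A \right)} = d^{2} - 23 A$
$g{\left(m \right)} = 3$ ($g{\left(m \right)} = \left(-7\right)^{2} - 46 = 49 - 46 = 3$)
$g{\left(Q \right)} - 156442 = 3 - 156442 = -156439$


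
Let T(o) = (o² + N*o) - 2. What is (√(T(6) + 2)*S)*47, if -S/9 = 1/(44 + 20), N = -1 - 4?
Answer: -423*√6/64 ≈ -16.190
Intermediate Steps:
N = -5
S = -9/64 (S = -9/(44 + 20) = -9/64 ≈ -0.14063)
T(o) = -2 + o² - 5*o (T(o) = (o² - 5*o) - 2 = -2 + o² - 5*o)
(√(T(6) + 2)*S)*47 = (√((-2 + 6² - 5*6) + 2)*(-9/64))*47 = (√((-2 + 36 - 30) + 2)*(-9/64))*47 = (√(4 + 2)*(-9/64))*47 = (√6*(-9/64))*47 = -9*√6/64*47 = -423*√6/64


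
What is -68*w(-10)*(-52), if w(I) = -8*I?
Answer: 282880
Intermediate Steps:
-68*w(-10)*(-52) = -(-544)*(-10)*(-52) = -68*80*(-52) = -5440*(-52) = 282880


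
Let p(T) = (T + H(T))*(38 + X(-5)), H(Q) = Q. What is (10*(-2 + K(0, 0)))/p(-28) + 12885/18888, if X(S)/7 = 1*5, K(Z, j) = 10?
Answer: 2131785/3217256 ≈ 0.66261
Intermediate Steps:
X(S) = 35 (X(S) = 7*(1*5) = 7*5 = 35)
p(T) = 146*T (p(T) = (T + T)*(38 + 35) = (2*T)*73 = 146*T)
(10*(-2 + K(0, 0)))/p(-28) + 12885/18888 = (10*(-2 + 10))/((146*(-28))) + 12885/18888 = (10*8)/(-4088) + 12885*(1/18888) = 80*(-1/4088) + 4295/6296 = -10/511 + 4295/6296 = 2131785/3217256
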